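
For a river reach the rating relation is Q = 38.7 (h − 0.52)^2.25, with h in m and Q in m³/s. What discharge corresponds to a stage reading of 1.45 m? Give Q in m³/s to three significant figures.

Q = 38.7 × (1.45 − 0.52)^2.25 = 38.7 × 0.93^2.25 = 32.87 m³/s

32.9 m³/s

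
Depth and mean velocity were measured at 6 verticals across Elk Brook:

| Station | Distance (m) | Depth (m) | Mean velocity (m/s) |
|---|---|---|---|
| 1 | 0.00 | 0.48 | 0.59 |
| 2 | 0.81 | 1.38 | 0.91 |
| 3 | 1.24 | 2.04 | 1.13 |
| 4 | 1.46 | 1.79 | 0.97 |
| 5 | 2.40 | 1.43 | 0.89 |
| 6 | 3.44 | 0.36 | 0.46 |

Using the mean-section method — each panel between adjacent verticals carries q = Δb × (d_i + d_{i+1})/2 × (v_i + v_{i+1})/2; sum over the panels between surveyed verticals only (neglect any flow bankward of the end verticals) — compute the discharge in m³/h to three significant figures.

13700 m³/h

Panel 1-2: Δb = 0.81 m, d̄ = (0.48+1.38)/2 = 0.93, v̄ = (0.59+0.91)/2 = 0.75 → q = 0.81×0.93×0.75 = 0.5650 m³/s
Panel 2-3: Δb = 0.43 m, d̄ = (1.38+2.04)/2 = 1.71, v̄ = (0.91+1.13)/2 = 1.02 → q = 0.43×1.71×1.02 = 0.7500 m³/s
Panel 3-4: Δb = 0.22 m, d̄ = (2.04+1.79)/2 = 1.915, v̄ = (1.13+0.97)/2 = 1.05 → q = 0.22×1.915×1.05 = 0.4424 m³/s
Panel 4-5: Δb = 0.94 m, d̄ = (1.79+1.43)/2 = 1.61, v̄ = (0.97+0.89)/2 = 0.93 → q = 0.94×1.61×0.93 = 1.407 m³/s
Panel 5-6: Δb = 1.04 m, d̄ = (1.43+0.36)/2 = 0.895, v̄ = (0.89+0.46)/2 = 0.675 → q = 1.04×0.895×0.675 = 0.6283 m³/s
Q = Σ q = 3.793 m³/s
= 3.793 × 3600 = 13660 m³/h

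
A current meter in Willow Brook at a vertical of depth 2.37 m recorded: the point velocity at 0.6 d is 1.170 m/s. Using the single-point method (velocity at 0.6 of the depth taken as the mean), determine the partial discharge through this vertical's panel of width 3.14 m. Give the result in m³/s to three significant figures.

v̄ = v₀.₆ = 1.170 m/s
q = v̄ × d × w = 1.170 × 2.37 × 3.14 = 8.707 m³/s

8.71 m³/s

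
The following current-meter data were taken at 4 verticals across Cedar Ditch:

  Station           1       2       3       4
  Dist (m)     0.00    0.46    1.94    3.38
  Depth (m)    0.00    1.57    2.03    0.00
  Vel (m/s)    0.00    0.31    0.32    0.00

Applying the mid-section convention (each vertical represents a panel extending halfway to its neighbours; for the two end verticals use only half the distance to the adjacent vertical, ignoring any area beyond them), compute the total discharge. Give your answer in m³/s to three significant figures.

w_2 = (1.94 − 0.00)/2 = 0.97 m; q_2 = 0.31 × 1.57 × 0.97 = 0.4721 m³/s
w_3 = (3.38 − 0.46)/2 = 1.46 m; q_3 = 0.32 × 2.03 × 1.46 = 0.9484 m³/s
Stations 1, 4 contribute zero (depth or velocity is 0).
Q = Σ qᵢ = 1.421 m³/s

1.42 m³/s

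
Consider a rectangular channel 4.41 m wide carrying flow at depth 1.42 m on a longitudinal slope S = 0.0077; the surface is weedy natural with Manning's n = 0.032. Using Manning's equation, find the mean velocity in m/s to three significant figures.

2.49 m/s

A = b·y = 4.41 × 1.42 = 6.262 m²
P = b + 2y = 4.41 + 2×1.42 = 7.250 m
R = A/P = 6.262/7.250 = 0.8638 m
Q = (1/n)·A·R^(2/3)·S^(1/2) = (1/0.032) × 6.262 × 0.8638^(2/3) × 0.0077^(1/2) = 15.57 m³/s
V = Q/A = 15.57/6.262 = 2.487 m/s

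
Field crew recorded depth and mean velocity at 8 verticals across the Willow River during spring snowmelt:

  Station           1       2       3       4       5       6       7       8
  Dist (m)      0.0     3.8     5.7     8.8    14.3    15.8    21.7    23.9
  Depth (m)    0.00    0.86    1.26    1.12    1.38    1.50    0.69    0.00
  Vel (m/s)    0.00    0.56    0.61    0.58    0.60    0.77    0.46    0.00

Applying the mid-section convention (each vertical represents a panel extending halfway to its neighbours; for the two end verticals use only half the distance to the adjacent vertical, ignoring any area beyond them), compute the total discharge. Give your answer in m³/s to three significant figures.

w_2 = (5.7 − 0.0)/2 = 2.85 m; q_2 = 0.56 × 0.86 × 2.85 = 1.373 m³/s
w_3 = (8.8 − 3.8)/2 = 2.5 m; q_3 = 0.61 × 1.26 × 2.5 = 1.922 m³/s
w_4 = (14.3 − 5.7)/2 = 4.3 m; q_4 = 0.58 × 1.12 × 4.3 = 2.793 m³/s
w_5 = (15.8 − 8.8)/2 = 3.5 m; q_5 = 0.60 × 1.38 × 3.5 = 2.898 m³/s
w_6 = (21.7 − 14.3)/2 = 3.7 m; q_6 = 0.77 × 1.50 × 3.7 = 4.274 m³/s
w_7 = (23.9 − 15.8)/2 = 4.05 m; q_7 = 0.46 × 0.69 × 4.05 = 1.285 m³/s
Stations 1, 8 contribute zero (depth or velocity is 0).
Q = Σ qᵢ = 14.54 m³/s

14.5 m³/s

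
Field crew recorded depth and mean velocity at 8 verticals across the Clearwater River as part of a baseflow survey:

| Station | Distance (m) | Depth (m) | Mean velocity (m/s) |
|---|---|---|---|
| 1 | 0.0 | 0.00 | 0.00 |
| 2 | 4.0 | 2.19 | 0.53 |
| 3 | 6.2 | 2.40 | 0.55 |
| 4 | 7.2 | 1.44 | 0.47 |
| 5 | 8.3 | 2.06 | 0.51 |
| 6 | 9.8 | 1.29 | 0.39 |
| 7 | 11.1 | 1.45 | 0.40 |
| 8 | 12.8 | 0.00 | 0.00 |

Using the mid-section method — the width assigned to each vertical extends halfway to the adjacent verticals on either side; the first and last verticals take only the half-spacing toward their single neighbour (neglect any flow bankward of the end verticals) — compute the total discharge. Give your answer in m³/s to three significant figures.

w_2 = (6.2 − 0.0)/2 = 3.1 m; q_2 = 0.53 × 2.19 × 3.1 = 3.598 m³/s
w_3 = (7.2 − 4.0)/2 = 1.6 m; q_3 = 0.55 × 2.40 × 1.6 = 2.112 m³/s
w_4 = (8.3 − 6.2)/2 = 1.05 m; q_4 = 0.47 × 1.44 × 1.05 = 0.7106 m³/s
w_5 = (9.8 − 7.2)/2 = 1.3 m; q_5 = 0.51 × 2.06 × 1.3 = 1.366 m³/s
w_6 = (11.1 − 8.3)/2 = 1.4 m; q_6 = 0.39 × 1.29 × 1.4 = 0.7043 m³/s
w_7 = (12.8 − 9.8)/2 = 1.5 m; q_7 = 0.40 × 1.45 × 1.5 = 0.8700 m³/s
Stations 1, 8 contribute zero (depth or velocity is 0).
Q = Σ qᵢ = 9.361 m³/s

9.36 m³/s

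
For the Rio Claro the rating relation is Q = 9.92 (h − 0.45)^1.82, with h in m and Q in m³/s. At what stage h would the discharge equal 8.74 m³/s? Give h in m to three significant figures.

h − h₀ = (Q/C)^(1/b) = (8.74/9.92)^(1/1.82) = 0.9328 m
h = 0.45 + 0.9328 = 1.383 m

1.38 m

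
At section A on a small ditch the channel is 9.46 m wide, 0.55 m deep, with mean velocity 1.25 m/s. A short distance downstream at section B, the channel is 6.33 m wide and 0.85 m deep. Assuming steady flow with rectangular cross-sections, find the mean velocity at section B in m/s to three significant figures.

1.21 m/s

Q = A₁V₁ = (9.46×0.55) × 1.25 = 6.504 m³/s
A₂ = 6.33 × 0.85 = 5.381 m²
V₂ = Q/A₂ = 6.504/5.381 = 1.209 m/s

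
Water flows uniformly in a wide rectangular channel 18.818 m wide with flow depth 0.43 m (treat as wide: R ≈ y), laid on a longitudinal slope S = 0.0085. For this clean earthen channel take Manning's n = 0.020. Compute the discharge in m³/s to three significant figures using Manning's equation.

21.3 m³/s

A = b·y = 18.818 × 0.43 = 8.092 m²
Wide channel: R ≈ y = 0.43 m
Q = (1/n)·A·R^(2/3)·S^(1/2) = (1/0.020) × 8.092 × 0.4300^(2/3) × 0.0085^(1/2) = 21.25 m³/s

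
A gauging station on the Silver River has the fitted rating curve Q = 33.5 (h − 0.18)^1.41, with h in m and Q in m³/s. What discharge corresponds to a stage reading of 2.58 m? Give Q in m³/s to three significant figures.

Q = 33.5 × (2.58 − 0.18)^1.41 = 33.5 × 2.4^1.41 = 115.1 m³/s

115 m³/s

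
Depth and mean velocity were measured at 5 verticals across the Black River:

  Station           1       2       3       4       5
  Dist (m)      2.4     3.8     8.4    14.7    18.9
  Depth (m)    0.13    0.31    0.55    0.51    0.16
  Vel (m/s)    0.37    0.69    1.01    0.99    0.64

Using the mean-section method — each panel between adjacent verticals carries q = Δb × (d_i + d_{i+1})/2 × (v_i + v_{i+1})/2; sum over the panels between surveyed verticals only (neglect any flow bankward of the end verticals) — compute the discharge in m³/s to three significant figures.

6.33 m³/s

Panel 1-2: Δb = 1.4 m, d̄ = (0.13+0.31)/2 = 0.22, v̄ = (0.37+0.69)/2 = 0.53 → q = 1.4×0.22×0.53 = 0.1632 m³/s
Panel 2-3: Δb = 4.6 m, d̄ = (0.31+0.55)/2 = 0.43, v̄ = (0.69+1.01)/2 = 0.85 → q = 4.6×0.43×0.85 = 1.681 m³/s
Panel 3-4: Δb = 6.3 m, d̄ = (0.55+0.51)/2 = 0.53, v̄ = (1.01+0.99)/2 = 1 → q = 6.3×0.53×1 = 3.339 m³/s
Panel 4-5: Δb = 4.2 m, d̄ = (0.51+0.16)/2 = 0.335, v̄ = (0.99+0.64)/2 = 0.815 → q = 4.2×0.335×0.815 = 1.147 m³/s
Q = Σ q = 6.330 m³/s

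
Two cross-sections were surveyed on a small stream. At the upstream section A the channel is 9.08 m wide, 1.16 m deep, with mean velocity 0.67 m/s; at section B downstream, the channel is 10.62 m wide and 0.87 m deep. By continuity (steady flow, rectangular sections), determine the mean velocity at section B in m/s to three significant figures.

0.764 m/s

Q = A₁V₁ = (9.08×1.16) × 0.67 = 7.057 m³/s
A₂ = 10.62 × 0.87 = 9.239 m²
V₂ = Q/A₂ = 7.057/9.239 = 0.7638 m/s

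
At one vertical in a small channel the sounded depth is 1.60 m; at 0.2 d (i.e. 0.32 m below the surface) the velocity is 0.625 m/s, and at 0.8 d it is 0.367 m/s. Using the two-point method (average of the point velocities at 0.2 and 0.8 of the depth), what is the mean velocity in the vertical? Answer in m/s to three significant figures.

0.496 m/s

v̄ = (0.625 + 0.367) / 2 = 0.4960 m/s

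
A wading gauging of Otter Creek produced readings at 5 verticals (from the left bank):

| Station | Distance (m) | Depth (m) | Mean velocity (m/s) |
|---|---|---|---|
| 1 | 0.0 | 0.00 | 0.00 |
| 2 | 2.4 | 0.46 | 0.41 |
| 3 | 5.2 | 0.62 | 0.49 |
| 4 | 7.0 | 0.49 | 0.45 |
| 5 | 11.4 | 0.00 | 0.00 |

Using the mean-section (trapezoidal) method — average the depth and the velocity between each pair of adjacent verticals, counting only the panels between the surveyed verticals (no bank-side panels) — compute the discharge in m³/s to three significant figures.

Panel 1-2: Δb = 2.4 m, d̄ = (0.00+0.46)/2 = 0.23, v̄ = (0.00+0.41)/2 = 0.205 → q = 2.4×0.23×0.205 = 0.1132 m³/s
Panel 2-3: Δb = 2.8 m, d̄ = (0.46+0.62)/2 = 0.54, v̄ = (0.41+0.49)/2 = 0.45 → q = 2.8×0.54×0.45 = 0.6804 m³/s
Panel 3-4: Δb = 1.8 m, d̄ = (0.62+0.49)/2 = 0.555, v̄ = (0.49+0.45)/2 = 0.47 → q = 1.8×0.555×0.47 = 0.4695 m³/s
Panel 4-5: Δb = 4.4 m, d̄ = (0.49+0.00)/2 = 0.245, v̄ = (0.45+0.00)/2 = 0.225 → q = 4.4×0.245×0.225 = 0.2426 m³/s
Q = Σ q = 1.506 m³/s

1.51 m³/s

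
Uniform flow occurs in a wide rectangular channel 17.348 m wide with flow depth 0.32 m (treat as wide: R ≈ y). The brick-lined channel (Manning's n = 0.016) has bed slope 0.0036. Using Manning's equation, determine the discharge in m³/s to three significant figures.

A = b·y = 17.348 × 0.32 = 5.551 m²
Wide channel: R ≈ y = 0.32 m
Q = (1/n)·A·R^(2/3)·S^(1/2) = (1/0.016) × 5.551 × 0.3200^(2/3) × 0.0036^(1/2) = 9.739 m³/s

9.74 m³/s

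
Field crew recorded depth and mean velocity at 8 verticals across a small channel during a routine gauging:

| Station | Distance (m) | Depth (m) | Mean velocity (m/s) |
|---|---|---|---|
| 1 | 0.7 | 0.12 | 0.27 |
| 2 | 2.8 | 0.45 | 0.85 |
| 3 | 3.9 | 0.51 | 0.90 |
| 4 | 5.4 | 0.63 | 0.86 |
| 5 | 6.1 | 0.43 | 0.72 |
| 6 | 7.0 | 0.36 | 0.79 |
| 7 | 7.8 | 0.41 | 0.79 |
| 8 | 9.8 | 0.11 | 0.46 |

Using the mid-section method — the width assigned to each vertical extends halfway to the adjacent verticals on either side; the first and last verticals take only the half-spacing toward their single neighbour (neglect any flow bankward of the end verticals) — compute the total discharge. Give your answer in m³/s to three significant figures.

2.83 m³/s

w_1 = (2.8 − 0.7)/2 = 1.05 m; q_1 = 0.27 × 0.12 × 1.05 = 0.03402 m³/s
w_2 = (3.9 − 0.7)/2 = 1.6 m; q_2 = 0.85 × 0.45 × 1.6 = 0.6120 m³/s
w_3 = (5.4 − 2.8)/2 = 1.3 m; q_3 = 0.90 × 0.51 × 1.3 = 0.5967 m³/s
w_4 = (6.1 − 3.9)/2 = 1.1 m; q_4 = 0.86 × 0.63 × 1.1 = 0.5960 m³/s
w_5 = (7.0 − 5.4)/2 = 0.8 m; q_5 = 0.72 × 0.43 × 0.8 = 0.2477 m³/s
w_6 = (7.8 − 6.1)/2 = 0.85 m; q_6 = 0.79 × 0.36 × 0.85 = 0.2417 m³/s
w_7 = (9.8 − 7.0)/2 = 1.4 m; q_7 = 0.79 × 0.41 × 1.4 = 0.4535 m³/s
w_8 = (9.8 − 7.8)/2 = 1 m; q_8 = 0.46 × 0.11 × 1 = 0.05060 m³/s
Q = Σ qᵢ = 2.832 m³/s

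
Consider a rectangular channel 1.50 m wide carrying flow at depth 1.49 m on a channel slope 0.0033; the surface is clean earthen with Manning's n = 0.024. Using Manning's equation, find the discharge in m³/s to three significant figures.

3.37 m³/s

A = b·y = 1.50 × 1.49 = 2.235 m²
P = b + 2y = 1.50 + 2×1.49 = 4.480 m
R = A/P = 2.235/4.480 = 0.4989 m
Q = (1/n)·A·R^(2/3)·S^(1/2) = (1/0.024) × 2.235 × 0.4989^(2/3) × 0.0033^(1/2) = 3.365 m³/s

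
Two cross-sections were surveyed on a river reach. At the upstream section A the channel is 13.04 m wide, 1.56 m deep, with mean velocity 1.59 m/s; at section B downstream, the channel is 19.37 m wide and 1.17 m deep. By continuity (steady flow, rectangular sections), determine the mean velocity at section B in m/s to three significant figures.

Q = A₁V₁ = (13.04×1.56) × 1.59 = 32.34 m³/s
A₂ = 19.37 × 1.17 = 22.66 m²
V₂ = Q/A₂ = 32.34/22.66 = 1.427 m/s

1.43 m/s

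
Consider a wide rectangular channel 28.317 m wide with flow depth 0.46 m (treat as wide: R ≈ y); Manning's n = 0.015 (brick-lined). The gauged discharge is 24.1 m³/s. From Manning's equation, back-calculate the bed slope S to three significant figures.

A = b·y = 28.317 × 0.46 = 13.03 m²
Wide channel: R ≈ y = 0.46 m
S = (Q·n / (1·A·R^(2/3)))² = (24.1×0.015 / (1×13.03×0.5959))² = 0.002169

0.00217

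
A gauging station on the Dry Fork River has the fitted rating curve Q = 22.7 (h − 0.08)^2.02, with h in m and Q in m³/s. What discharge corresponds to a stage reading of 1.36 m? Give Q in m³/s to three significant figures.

37.4 m³/s

Q = 22.7 × (1.36 − 0.08)^2.02 = 22.7 × 1.28^2.02 = 37.38 m³/s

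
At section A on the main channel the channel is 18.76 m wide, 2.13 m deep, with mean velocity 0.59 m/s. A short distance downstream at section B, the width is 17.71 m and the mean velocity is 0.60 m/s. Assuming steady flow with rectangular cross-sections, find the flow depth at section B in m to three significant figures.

2.22 m

Q = A₁V₁ = (18.76×2.13) × 0.59 = 23.58 m³/s
d₂ = Q/(b₂ V₂) = 23.58/(17.71×0.60) = 2.219 m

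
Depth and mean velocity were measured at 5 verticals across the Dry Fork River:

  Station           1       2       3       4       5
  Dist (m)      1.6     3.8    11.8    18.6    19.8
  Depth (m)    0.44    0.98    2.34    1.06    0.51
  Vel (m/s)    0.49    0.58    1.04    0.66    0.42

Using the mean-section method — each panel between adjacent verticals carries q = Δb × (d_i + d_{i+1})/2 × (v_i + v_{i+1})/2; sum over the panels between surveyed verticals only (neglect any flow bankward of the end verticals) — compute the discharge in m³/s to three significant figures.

Panel 1-2: Δb = 2.2 m, d̄ = (0.44+0.98)/2 = 0.71, v̄ = (0.49+0.58)/2 = 0.535 → q = 2.2×0.71×0.535 = 0.8357 m³/s
Panel 2-3: Δb = 8 m, d̄ = (0.98+2.34)/2 = 1.66, v̄ = (0.58+1.04)/2 = 0.81 → q = 8×1.66×0.81 = 10.76 m³/s
Panel 3-4: Δb = 6.8 m, d̄ = (2.34+1.06)/2 = 1.7, v̄ = (1.04+0.66)/2 = 0.85 → q = 6.8×1.7×0.85 = 9.826 m³/s
Panel 4-5: Δb = 1.2 m, d̄ = (1.06+0.51)/2 = 0.785, v̄ = (0.66+0.42)/2 = 0.54 → q = 1.2×0.785×0.54 = 0.5087 m³/s
Q = Σ q = 21.93 m³/s

21.9 m³/s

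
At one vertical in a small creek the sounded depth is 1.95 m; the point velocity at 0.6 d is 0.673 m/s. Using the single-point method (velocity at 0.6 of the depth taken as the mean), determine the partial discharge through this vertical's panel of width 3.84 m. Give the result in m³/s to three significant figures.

5.04 m³/s

v̄ = v₀.₆ = 0.673 m/s
q = v̄ × d × w = 0.6730 × 1.95 × 3.84 = 5.039 m³/s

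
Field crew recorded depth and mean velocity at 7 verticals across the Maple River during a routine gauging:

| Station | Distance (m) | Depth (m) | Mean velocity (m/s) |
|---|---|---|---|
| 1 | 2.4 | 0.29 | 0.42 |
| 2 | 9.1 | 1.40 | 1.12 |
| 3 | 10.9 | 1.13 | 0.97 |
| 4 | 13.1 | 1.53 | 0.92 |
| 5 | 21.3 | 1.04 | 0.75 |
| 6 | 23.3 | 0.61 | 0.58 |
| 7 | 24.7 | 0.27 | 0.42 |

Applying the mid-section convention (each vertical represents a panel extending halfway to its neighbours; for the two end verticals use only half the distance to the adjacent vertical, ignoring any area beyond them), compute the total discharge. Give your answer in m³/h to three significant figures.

w_1 = (9.1 − 2.4)/2 = 3.35 m; q_1 = 0.42 × 0.29 × 3.35 = 0.4080 m³/s
w_2 = (10.9 − 2.4)/2 = 4.25 m; q_2 = 1.12 × 1.40 × 4.25 = 6.664 m³/s
w_3 = (13.1 − 9.1)/2 = 2 m; q_3 = 0.97 × 1.13 × 2 = 2.192 m³/s
w_4 = (21.3 − 10.9)/2 = 5.2 m; q_4 = 0.92 × 1.53 × 5.2 = 7.320 m³/s
w_5 = (23.3 − 13.1)/2 = 5.1 m; q_5 = 0.75 × 1.04 × 5.1 = 3.978 m³/s
w_6 = (24.7 − 21.3)/2 = 1.7 m; q_6 = 0.58 × 0.61 × 1.7 = 0.6015 m³/s
w_7 = (24.7 − 23.3)/2 = 0.7 m; q_7 = 0.42 × 0.27 × 0.7 = 0.07938 m³/s
Q = Σ qᵢ = 21.24 m³/s
= 21.24 × 3600 = 76470 m³/h

76500 m³/h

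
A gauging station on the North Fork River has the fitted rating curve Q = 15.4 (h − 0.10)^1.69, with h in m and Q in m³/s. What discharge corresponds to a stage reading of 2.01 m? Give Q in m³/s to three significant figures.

46.0 m³/s

Q = 15.4 × (2.01 − 0.10)^1.69 = 15.4 × 1.91^1.69 = 45.97 m³/s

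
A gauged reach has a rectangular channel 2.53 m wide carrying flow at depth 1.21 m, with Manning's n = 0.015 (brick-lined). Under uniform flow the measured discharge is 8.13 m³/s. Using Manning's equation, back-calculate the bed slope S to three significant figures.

A = b·y = 2.53 × 1.21 = 3.061 m²
P = b + 2y = 2.53 + 2×1.21 = 4.950 m
R = A/P = 3.061/4.950 = 0.6184 m
S = (Q·n / (1·A·R^(2/3)))² = (8.13×0.015 / (1×3.061×0.7259))² = 0.003012

0.00301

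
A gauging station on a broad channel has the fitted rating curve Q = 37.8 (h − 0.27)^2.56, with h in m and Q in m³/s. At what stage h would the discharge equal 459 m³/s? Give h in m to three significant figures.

2.92 m

h − h₀ = (Q/C)^(1/b) = (459/37.8)^(1/2.56) = 2.652 m
h = 0.27 + 2.652 = 2.922 m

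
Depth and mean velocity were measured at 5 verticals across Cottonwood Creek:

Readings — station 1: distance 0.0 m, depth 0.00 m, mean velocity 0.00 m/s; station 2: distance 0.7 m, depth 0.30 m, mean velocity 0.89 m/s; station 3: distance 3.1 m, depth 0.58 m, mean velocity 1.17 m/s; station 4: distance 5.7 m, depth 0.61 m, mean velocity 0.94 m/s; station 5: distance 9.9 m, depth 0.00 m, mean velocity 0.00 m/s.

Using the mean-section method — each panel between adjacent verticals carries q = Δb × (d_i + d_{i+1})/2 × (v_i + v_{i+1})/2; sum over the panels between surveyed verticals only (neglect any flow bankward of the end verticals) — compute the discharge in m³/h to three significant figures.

12100 m³/h

Panel 1-2: Δb = 0.7 m, d̄ = (0.00+0.30)/2 = 0.15, v̄ = (0.00+0.89)/2 = 0.445 → q = 0.7×0.15×0.445 = 0.04673 m³/s
Panel 2-3: Δb = 2.4 m, d̄ = (0.30+0.58)/2 = 0.44, v̄ = (0.89+1.17)/2 = 1.03 → q = 2.4×0.44×1.03 = 1.088 m³/s
Panel 3-4: Δb = 2.6 m, d̄ = (0.58+0.61)/2 = 0.595, v̄ = (1.17+0.94)/2 = 1.055 → q = 2.6×0.595×1.055 = 1.632 m³/s
Panel 4-5: Δb = 4.2 m, d̄ = (0.61+0.00)/2 = 0.305, v̄ = (0.94+0.00)/2 = 0.47 → q = 4.2×0.305×0.47 = 0.6021 m³/s
Q = Σ q = 3.369 m³/s
= 3.369 × 3600 = 12130 m³/h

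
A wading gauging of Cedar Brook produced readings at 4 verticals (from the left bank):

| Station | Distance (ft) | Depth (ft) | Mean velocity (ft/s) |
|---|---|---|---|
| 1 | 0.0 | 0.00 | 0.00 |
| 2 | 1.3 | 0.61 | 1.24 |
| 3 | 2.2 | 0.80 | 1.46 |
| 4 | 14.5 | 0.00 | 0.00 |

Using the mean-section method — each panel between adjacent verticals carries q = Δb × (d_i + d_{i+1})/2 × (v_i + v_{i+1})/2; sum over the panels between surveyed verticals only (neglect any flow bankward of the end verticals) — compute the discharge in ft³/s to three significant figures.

4.69 ft³/s

Panel 1-2: Δb = 1.3 ft, d̄ = (0.00+0.61)/2 = 0.305, v̄ = (0.00+1.24)/2 = 0.62 → q = 1.3×0.305×0.62 = 0.2458 ft³/s
Panel 2-3: Δb = 0.9 ft, d̄ = (0.61+0.80)/2 = 0.705, v̄ = (1.24+1.46)/2 = 1.35 → q = 0.9×0.705×1.35 = 0.8566 ft³/s
Panel 3-4: Δb = 12.3 ft, d̄ = (0.80+0.00)/2 = 0.4, v̄ = (1.46+0.00)/2 = 0.73 → q = 12.3×0.4×0.73 = 3.592 ft³/s
Q = Σ q = 4.694 ft³/s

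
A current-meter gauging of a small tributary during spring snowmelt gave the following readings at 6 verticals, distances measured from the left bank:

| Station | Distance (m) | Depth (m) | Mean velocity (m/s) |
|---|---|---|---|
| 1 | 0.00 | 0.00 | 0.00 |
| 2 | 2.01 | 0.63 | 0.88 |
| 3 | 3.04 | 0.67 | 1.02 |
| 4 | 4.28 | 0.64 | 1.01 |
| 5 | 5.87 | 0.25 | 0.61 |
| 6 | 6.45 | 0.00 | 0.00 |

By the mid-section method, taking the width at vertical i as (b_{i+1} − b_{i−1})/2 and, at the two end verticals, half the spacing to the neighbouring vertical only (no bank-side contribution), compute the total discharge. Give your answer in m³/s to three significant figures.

2.70 m³/s

w_2 = (3.04 − 0.00)/2 = 1.52 m; q_2 = 0.88 × 0.63 × 1.52 = 0.8427 m³/s
w_3 = (4.28 − 2.01)/2 = 1.135 m; q_3 = 1.02 × 0.67 × 1.135 = 0.7757 m³/s
w_4 = (5.87 − 3.04)/2 = 1.415 m; q_4 = 1.01 × 0.64 × 1.415 = 0.9147 m³/s
w_5 = (6.45 − 4.28)/2 = 1.085 m; q_5 = 0.61 × 0.25 × 1.085 = 0.1655 m³/s
Stations 1, 6 contribute zero (depth or velocity is 0).
Q = Σ qᵢ = 2.698 m³/s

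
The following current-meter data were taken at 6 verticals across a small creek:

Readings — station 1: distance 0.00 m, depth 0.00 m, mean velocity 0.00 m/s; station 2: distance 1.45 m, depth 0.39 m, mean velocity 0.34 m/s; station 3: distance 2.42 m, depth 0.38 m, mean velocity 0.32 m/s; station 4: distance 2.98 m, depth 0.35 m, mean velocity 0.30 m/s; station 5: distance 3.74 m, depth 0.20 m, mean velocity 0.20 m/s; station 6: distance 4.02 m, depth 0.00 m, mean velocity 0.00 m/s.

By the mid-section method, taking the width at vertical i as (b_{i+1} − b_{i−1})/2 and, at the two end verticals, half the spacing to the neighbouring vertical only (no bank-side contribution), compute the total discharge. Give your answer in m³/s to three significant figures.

w_2 = (2.42 − 0.00)/2 = 1.21 m; q_2 = 0.34 × 0.39 × 1.21 = 0.1604 m³/s
w_3 = (2.98 − 1.45)/2 = 0.765 m; q_3 = 0.32 × 0.38 × 0.765 = 0.09302 m³/s
w_4 = (3.74 − 2.42)/2 = 0.66 m; q_4 = 0.30 × 0.35 × 0.66 = 0.06930 m³/s
w_5 = (4.02 − 2.98)/2 = 0.52 m; q_5 = 0.20 × 0.20 × 0.52 = 0.02080 m³/s
Stations 1, 6 contribute zero (depth or velocity is 0).
Q = Σ qᵢ = 0.3436 m³/s

0.344 m³/s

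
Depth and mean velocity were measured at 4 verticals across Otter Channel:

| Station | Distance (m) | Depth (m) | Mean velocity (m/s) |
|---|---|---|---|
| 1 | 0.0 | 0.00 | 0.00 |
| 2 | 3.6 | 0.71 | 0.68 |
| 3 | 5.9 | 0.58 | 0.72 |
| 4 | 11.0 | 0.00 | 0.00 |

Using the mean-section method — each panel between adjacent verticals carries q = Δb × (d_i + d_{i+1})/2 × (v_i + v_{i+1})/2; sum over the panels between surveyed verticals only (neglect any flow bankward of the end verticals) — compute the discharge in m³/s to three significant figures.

Panel 1-2: Δb = 3.6 m, d̄ = (0.00+0.71)/2 = 0.355, v̄ = (0.00+0.68)/2 = 0.34 → q = 3.6×0.355×0.34 = 0.4345 m³/s
Panel 2-3: Δb = 2.3 m, d̄ = (0.71+0.58)/2 = 0.645, v̄ = (0.68+0.72)/2 = 0.7 → q = 2.3×0.645×0.7 = 1.038 m³/s
Panel 3-4: Δb = 5.1 m, d̄ = (0.58+0.00)/2 = 0.29, v̄ = (0.72+0.00)/2 = 0.36 → q = 5.1×0.29×0.36 = 0.5324 m³/s
Q = Σ q = 2.005 m³/s

2.01 m³/s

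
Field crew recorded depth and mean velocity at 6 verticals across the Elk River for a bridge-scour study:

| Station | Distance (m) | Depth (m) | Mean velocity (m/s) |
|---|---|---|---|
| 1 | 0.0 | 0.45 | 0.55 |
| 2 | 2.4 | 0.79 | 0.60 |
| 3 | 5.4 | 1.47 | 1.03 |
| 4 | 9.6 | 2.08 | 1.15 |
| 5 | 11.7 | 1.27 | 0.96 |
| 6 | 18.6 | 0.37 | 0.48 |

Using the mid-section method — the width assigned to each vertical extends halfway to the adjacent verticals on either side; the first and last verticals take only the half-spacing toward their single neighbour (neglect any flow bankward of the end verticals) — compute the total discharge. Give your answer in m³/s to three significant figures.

w_1 = (2.4 − 0.0)/2 = 1.2 m; q_1 = 0.55 × 0.45 × 1.2 = 0.2970 m³/s
w_2 = (5.4 − 0.0)/2 = 2.7 m; q_2 = 0.60 × 0.79 × 2.7 = 1.280 m³/s
w_3 = (9.6 − 2.4)/2 = 3.6 m; q_3 = 1.03 × 1.47 × 3.6 = 5.451 m³/s
w_4 = (11.7 − 5.4)/2 = 3.15 m; q_4 = 1.15 × 2.08 × 3.15 = 7.535 m³/s
w_5 = (18.6 − 9.6)/2 = 4.5 m; q_5 = 0.96 × 1.27 × 4.5 = 5.486 m³/s
w_6 = (18.6 − 11.7)/2 = 3.45 m; q_6 = 0.48 × 0.37 × 3.45 = 0.6127 m³/s
Q = Σ qᵢ = 20.66 m³/s

20.7 m³/s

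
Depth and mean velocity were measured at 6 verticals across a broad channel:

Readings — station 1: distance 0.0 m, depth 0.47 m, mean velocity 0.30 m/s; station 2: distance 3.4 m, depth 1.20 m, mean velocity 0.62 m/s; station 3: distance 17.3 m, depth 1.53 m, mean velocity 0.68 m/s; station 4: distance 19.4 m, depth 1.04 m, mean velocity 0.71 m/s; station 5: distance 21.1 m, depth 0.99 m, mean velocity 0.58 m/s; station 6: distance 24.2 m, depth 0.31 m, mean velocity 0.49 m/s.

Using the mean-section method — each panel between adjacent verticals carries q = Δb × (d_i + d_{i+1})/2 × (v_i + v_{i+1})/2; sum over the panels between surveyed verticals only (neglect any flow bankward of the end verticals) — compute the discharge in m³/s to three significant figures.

17.7 m³/s

Panel 1-2: Δb = 3.4 m, d̄ = (0.47+1.20)/2 = 0.835, v̄ = (0.30+0.62)/2 = 0.46 → q = 3.4×0.835×0.46 = 1.306 m³/s
Panel 2-3: Δb = 13.9 m, d̄ = (1.20+1.53)/2 = 1.365, v̄ = (0.62+0.68)/2 = 0.65 → q = 13.9×1.365×0.65 = 12.33 m³/s
Panel 3-4: Δb = 2.1 m, d̄ = (1.53+1.04)/2 = 1.285, v̄ = (0.68+0.71)/2 = 0.695 → q = 2.1×1.285×0.695 = 1.875 m³/s
Panel 4-5: Δb = 1.7 m, d̄ = (1.04+0.99)/2 = 1.015, v̄ = (0.71+0.58)/2 = 0.645 → q = 1.7×1.015×0.645 = 1.113 m³/s
Panel 5-6: Δb = 3.1 m, d̄ = (0.99+0.31)/2 = 0.65, v̄ = (0.58+0.49)/2 = 0.535 → q = 3.1×0.65×0.535 = 1.078 m³/s
Q = Σ q = 17.71 m³/s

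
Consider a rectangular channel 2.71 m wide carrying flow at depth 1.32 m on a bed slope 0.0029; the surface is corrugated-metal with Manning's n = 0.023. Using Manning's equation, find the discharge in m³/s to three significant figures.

6.40 m³/s

A = b·y = 2.71 × 1.32 = 3.577 m²
P = b + 2y = 2.71 + 2×1.32 = 5.350 m
R = A/P = 3.577/5.350 = 0.6686 m
Q = (1/n)·A·R^(2/3)·S^(1/2) = (1/0.023) × 3.577 × 0.6686^(2/3) × 0.0029^(1/2) = 6.404 m³/s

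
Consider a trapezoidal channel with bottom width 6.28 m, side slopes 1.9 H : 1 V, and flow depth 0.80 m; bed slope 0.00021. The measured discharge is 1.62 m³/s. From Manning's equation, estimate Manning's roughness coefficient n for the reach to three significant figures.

0.0416

A = (b + z·y)·y = (6.28 + 1.9×0.80)×0.80 = 6.240 m²
P = b + 2y√(1+z²) = 6.28 + 2×0.80×√(1+1.9²) = 9.715 m
R = A/P = 6.240/9.715 = 0.6423 m
n = (1/Q)·A·R^(2/3)·S^(1/2) = (1/1.62) × 6.240 × 0.7444 × 0.01449 = 0.04155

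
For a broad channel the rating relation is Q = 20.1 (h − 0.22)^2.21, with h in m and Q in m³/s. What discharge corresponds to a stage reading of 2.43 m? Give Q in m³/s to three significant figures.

Q = 20.1 × (2.43 − 0.22)^2.21 = 20.1 × 2.21^2.21 = 116.0 m³/s

116 m³/s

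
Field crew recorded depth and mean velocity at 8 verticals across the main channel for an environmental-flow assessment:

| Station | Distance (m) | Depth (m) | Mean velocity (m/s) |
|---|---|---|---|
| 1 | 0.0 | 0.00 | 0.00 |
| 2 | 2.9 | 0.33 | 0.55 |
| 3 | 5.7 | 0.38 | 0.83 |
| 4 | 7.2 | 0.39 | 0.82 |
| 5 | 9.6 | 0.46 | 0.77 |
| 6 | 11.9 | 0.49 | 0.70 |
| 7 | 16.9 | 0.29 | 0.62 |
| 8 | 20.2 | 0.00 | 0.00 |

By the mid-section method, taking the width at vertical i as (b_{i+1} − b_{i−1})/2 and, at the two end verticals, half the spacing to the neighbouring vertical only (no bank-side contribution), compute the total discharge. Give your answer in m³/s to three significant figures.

4.65 m³/s

w_2 = (5.7 − 0.0)/2 = 2.85 m; q_2 = 0.55 × 0.33 × 2.85 = 0.5173 m³/s
w_3 = (7.2 − 2.9)/2 = 2.15 m; q_3 = 0.83 × 0.38 × 2.15 = 0.6781 m³/s
w_4 = (9.6 − 5.7)/2 = 1.95 m; q_4 = 0.82 × 0.39 × 1.95 = 0.6236 m³/s
w_5 = (11.9 − 7.2)/2 = 2.35 m; q_5 = 0.77 × 0.46 × 2.35 = 0.8324 m³/s
w_6 = (16.9 − 9.6)/2 = 3.65 m; q_6 = 0.70 × 0.49 × 3.65 = 1.252 m³/s
w_7 = (20.2 − 11.9)/2 = 4.15 m; q_7 = 0.62 × 0.29 × 4.15 = 0.7462 m³/s
Stations 1, 8 contribute zero (depth or velocity is 0).
Q = Σ qᵢ = 4.649 m³/s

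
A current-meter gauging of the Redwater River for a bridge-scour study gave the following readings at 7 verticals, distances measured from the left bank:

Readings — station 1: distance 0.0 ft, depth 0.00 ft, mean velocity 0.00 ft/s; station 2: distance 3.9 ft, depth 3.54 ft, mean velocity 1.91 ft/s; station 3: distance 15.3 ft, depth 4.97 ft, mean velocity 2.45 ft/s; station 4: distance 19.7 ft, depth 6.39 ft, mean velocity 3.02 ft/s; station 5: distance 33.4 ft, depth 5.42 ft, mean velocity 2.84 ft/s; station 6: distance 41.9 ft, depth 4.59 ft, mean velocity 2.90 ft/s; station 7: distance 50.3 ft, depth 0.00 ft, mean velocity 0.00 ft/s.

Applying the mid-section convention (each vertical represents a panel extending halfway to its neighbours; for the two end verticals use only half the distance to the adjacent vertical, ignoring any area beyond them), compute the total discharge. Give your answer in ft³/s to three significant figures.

606 ft³/s

w_2 = (15.3 − 0.0)/2 = 7.65 ft; q_2 = 1.91 × 3.54 × 7.65 = 51.72 ft³/s
w_3 = (19.7 − 3.9)/2 = 7.9 ft; q_3 = 2.45 × 4.97 × 7.9 = 96.19 ft³/s
w_4 = (33.4 − 15.3)/2 = 9.05 ft; q_4 = 3.02 × 6.39 × 9.05 = 174.6 ft³/s
w_5 = (41.9 − 19.7)/2 = 11.1 ft; q_5 = 2.84 × 5.42 × 11.1 = 170.9 ft³/s
w_6 = (50.3 − 33.4)/2 = 8.45 ft; q_6 = 2.90 × 4.59 × 8.45 = 112.5 ft³/s
Stations 1, 7 contribute zero (depth or velocity is 0).
Q = Σ qᵢ = 605.9 ft³/s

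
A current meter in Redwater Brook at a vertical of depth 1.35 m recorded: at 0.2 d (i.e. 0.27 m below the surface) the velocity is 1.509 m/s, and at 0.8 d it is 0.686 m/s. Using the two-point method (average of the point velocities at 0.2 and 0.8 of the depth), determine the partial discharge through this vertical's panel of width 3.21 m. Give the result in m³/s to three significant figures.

v̄ = (1.509 + 0.686) / 2 = 1.098 m/s
q = v̄ × d × w = 1.098 × 1.35 × 3.21 = 4.756 m³/s

4.76 m³/s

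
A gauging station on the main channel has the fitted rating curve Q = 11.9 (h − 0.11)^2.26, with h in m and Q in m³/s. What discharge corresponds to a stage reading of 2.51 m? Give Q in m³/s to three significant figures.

Q = 11.9 × (2.51 − 0.11)^2.26 = 11.9 × 2.4^2.26 = 86.06 m³/s

86.1 m³/s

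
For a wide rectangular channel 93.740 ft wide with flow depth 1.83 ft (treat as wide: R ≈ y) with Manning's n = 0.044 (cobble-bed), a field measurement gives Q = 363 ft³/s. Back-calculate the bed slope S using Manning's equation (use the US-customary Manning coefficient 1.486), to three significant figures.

0.00175

A = b·y = 93.740 × 1.83 = 171.5 ft²
Wide channel: R ≈ y = 1.83 ft
S = (Q·n / (1.486·A·R^(2/3)))² = (363×0.044 / (1.486×171.5×1.496))² = 0.001754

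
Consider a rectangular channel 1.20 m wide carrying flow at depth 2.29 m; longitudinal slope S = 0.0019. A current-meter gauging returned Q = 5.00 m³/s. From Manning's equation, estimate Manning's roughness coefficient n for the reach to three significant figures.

A = b·y = 1.20 × 2.29 = 2.748 m²
P = b + 2y = 1.20 + 2×2.29 = 5.780 m
R = A/P = 2.748/5.780 = 0.4754 m
n = (1/Q)·A·R^(2/3)·S^(1/2) = (1/5.00) × 2.748 × 0.6092 × 0.04359 = 0.01459

0.0146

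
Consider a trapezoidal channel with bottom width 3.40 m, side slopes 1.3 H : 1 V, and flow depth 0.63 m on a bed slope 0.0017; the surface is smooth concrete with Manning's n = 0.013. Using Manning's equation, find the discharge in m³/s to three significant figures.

A = (b + z·y)·y = (3.40 + 1.3×0.63)×0.63 = 2.658 m²
P = b + 2y√(1+z²) = 3.40 + 2×0.63×√(1+1.3²) = 5.467 m
R = A/P = 2.658/5.467 = 0.4862 m
Q = (1/n)·A·R^(2/3)·S^(1/2) = (1/0.013) × 2.658 × 0.4862^(2/3) × 0.0017^(1/2) = 5.213 m³/s

5.21 m³/s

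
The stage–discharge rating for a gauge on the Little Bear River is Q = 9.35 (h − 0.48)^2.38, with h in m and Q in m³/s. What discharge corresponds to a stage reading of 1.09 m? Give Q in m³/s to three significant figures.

Q = 9.35 × (1.09 − 0.48)^2.38 = 9.35 × 0.61^2.38 = 2.883 m³/s

2.88 m³/s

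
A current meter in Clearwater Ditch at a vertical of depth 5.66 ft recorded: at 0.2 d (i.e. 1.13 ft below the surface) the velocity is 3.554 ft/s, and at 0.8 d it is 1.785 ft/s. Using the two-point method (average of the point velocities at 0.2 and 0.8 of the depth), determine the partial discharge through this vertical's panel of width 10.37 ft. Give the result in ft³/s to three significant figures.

v̄ = (3.554 + 1.785) / 2 = 2.670 ft/s
q = v̄ × d × w = 2.670 × 5.66 × 10.37 = 156.7 ft³/s

157 ft³/s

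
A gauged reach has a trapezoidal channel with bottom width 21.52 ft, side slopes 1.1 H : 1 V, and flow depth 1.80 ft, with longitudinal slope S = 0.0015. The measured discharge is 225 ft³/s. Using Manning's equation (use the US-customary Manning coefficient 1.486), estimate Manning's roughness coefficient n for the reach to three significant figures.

A = (b + z·y)·y = (21.52 + 1.1×1.80)×1.80 = 42.30 ft²
P = b + 2y√(1+z²) = 21.52 + 2×1.80×√(1+1.1²) = 26.87 ft
R = A/P = 42.30/26.87 = 1.574 ft
n = (1.486/Q)·A·R^(2/3)·S^(1/2) = (1.486/225) × 42.30 × 1.353 × 0.03873 = 0.01464

0.0146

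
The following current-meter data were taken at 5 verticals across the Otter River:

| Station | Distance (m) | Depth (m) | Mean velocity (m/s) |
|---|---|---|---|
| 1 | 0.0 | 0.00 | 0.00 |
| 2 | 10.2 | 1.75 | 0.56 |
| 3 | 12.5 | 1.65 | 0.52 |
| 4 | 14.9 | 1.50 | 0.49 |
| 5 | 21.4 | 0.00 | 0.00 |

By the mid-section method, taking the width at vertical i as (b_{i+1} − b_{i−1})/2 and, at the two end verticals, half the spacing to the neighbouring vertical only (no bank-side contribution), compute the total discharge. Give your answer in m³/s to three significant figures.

w_2 = (12.5 − 0.0)/2 = 6.25 m; q_2 = 0.56 × 1.75 × 6.25 = 6.125 m³/s
w_3 = (14.9 − 10.2)/2 = 2.35 m; q_3 = 0.52 × 1.65 × 2.35 = 2.016 m³/s
w_4 = (21.4 − 12.5)/2 = 4.45 m; q_4 = 0.49 × 1.50 × 4.45 = 3.271 m³/s
Stations 1, 5 contribute zero (depth or velocity is 0).
Q = Σ qᵢ = 11.41 m³/s

11.4 m³/s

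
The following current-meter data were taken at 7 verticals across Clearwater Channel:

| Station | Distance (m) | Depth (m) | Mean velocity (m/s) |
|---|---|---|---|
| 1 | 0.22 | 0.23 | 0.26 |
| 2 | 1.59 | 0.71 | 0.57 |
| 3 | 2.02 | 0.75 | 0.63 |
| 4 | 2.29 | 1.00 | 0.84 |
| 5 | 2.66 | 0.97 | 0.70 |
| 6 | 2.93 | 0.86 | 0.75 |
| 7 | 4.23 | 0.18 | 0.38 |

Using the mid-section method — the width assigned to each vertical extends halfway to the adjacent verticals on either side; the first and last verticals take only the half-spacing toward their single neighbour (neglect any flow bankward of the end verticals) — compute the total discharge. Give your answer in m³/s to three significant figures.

1.61 m³/s

w_1 = (1.59 − 0.22)/2 = 0.685 m; q_1 = 0.26 × 0.23 × 0.685 = 0.04096 m³/s
w_2 = (2.02 − 0.22)/2 = 0.9 m; q_2 = 0.57 × 0.71 × 0.9 = 0.3642 m³/s
w_3 = (2.29 − 1.59)/2 = 0.35 m; q_3 = 0.63 × 0.75 × 0.35 = 0.1654 m³/s
w_4 = (2.66 − 2.02)/2 = 0.32 m; q_4 = 0.84 × 1.00 × 0.32 = 0.2688 m³/s
w_5 = (2.93 − 2.29)/2 = 0.32 m; q_5 = 0.70 × 0.97 × 0.32 = 0.2173 m³/s
w_6 = (4.23 − 2.66)/2 = 0.785 m; q_6 = 0.75 × 0.86 × 0.785 = 0.5063 m³/s
w_7 = (4.23 − 2.93)/2 = 0.65 m; q_7 = 0.38 × 0.18 × 0.65 = 0.04446 m³/s
Q = Σ qᵢ = 1.607 m³/s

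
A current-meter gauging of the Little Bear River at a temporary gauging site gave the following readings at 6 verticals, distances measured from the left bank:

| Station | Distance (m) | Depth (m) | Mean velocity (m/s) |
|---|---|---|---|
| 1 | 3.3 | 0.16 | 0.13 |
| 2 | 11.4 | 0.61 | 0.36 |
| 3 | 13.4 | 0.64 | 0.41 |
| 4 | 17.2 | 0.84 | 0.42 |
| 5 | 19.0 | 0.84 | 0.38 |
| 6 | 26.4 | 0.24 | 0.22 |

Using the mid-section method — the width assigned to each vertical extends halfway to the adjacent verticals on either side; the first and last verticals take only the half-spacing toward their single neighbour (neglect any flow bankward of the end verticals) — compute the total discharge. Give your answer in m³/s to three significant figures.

w_1 = (11.4 − 3.3)/2 = 4.05 m; q_1 = 0.13 × 0.16 × 4.05 = 0.08424 m³/s
w_2 = (13.4 − 3.3)/2 = 5.05 m; q_2 = 0.36 × 0.61 × 5.05 = 1.109 m³/s
w_3 = (17.2 − 11.4)/2 = 2.9 m; q_3 = 0.41 × 0.64 × 2.9 = 0.7610 m³/s
w_4 = (19.0 − 13.4)/2 = 2.8 m; q_4 = 0.42 × 0.84 × 2.8 = 0.9878 m³/s
w_5 = (26.4 − 17.2)/2 = 4.6 m; q_5 = 0.38 × 0.84 × 4.6 = 1.468 m³/s
w_6 = (26.4 − 19.0)/2 = 3.7 m; q_6 = 0.22 × 0.24 × 3.7 = 0.1954 m³/s
Q = Σ qᵢ = 4.606 m³/s

4.61 m³/s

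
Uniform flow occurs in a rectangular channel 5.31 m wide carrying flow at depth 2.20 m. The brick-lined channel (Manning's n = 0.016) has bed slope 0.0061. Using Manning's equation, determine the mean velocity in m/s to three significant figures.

5.52 m/s

A = b·y = 5.31 × 2.20 = 11.68 m²
P = b + 2y = 5.31 + 2×2.20 = 9.710 m
R = A/P = 11.68/9.710 = 1.203 m
Q = (1/n)·A·R^(2/3)·S^(1/2) = (1/0.016) × 11.68 × 1.203^(2/3) × 0.0061^(1/2) = 64.51 m³/s
V = Q/A = 64.51/11.68 = 5.522 m/s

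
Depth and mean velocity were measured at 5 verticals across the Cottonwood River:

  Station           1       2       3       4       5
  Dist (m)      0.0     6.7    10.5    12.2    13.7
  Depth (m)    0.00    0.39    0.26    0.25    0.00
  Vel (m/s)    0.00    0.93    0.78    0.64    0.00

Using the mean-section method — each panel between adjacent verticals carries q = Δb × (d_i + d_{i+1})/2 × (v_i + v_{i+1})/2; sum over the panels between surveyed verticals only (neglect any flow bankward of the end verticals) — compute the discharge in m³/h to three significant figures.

Panel 1-2: Δb = 6.7 m, d̄ = (0.00+0.39)/2 = 0.195, v̄ = (0.00+0.93)/2 = 0.465 → q = 6.7×0.195×0.465 = 0.6075 m³/s
Panel 2-3: Δb = 3.8 m, d̄ = (0.39+0.26)/2 = 0.325, v̄ = (0.93+0.78)/2 = 0.855 → q = 3.8×0.325×0.855 = 1.056 m³/s
Panel 3-4: Δb = 1.7 m, d̄ = (0.26+0.25)/2 = 0.255, v̄ = (0.78+0.64)/2 = 0.71 → q = 1.7×0.255×0.71 = 0.3078 m³/s
Panel 4-5: Δb = 1.5 m, d̄ = (0.25+0.00)/2 = 0.125, v̄ = (0.64+0.00)/2 = 0.32 → q = 1.5×0.125×0.32 = 0.06000 m³/s
Q = Σ q = 2.031 m³/s
= 2.031 × 3600 = 7312 m³/h

7310 m³/h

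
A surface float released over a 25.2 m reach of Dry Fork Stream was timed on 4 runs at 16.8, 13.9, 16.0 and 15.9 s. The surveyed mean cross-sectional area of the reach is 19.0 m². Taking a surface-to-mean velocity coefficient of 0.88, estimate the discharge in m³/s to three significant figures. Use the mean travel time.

t̄ = (16.8 + 13.9 + 16.0 + 15.9) / 4 = 15.65 s
v_surface = L / t̄ = 25.2 / 15.65 = 1.610 m/s
v_mean = 0.88 × 1.610 = 1.417 m/s
Q = A × v_mean = 19.0 × 1.417 = 26.92 m³/s

26.9 m³/s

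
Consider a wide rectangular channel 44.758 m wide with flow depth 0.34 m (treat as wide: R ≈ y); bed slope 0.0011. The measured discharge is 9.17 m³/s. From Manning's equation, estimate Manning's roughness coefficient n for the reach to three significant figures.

A = b·y = 44.758 × 0.34 = 15.22 m²
Wide channel: R ≈ y = 0.34 m
n = (1/Q)·A·R^(2/3)·S^(1/2) = (1/9.17) × 15.22 × 0.4871 × 0.03317 = 0.02681

0.0268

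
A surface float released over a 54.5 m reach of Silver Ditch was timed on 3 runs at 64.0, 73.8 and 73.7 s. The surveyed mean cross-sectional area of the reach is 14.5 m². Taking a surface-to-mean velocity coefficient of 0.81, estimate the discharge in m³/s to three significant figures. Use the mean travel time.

t̄ = (64.0 + 73.8 + 73.7) / 3 = 70.5 s
v_surface = L / t̄ = 54.5 / 70.5 = 0.7730 m/s
v_mean = 0.81 × 0.7730 = 0.6262 m/s
Q = A × v_mean = 14.5 × 0.6262 = 9.079 m³/s

9.08 m³/s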